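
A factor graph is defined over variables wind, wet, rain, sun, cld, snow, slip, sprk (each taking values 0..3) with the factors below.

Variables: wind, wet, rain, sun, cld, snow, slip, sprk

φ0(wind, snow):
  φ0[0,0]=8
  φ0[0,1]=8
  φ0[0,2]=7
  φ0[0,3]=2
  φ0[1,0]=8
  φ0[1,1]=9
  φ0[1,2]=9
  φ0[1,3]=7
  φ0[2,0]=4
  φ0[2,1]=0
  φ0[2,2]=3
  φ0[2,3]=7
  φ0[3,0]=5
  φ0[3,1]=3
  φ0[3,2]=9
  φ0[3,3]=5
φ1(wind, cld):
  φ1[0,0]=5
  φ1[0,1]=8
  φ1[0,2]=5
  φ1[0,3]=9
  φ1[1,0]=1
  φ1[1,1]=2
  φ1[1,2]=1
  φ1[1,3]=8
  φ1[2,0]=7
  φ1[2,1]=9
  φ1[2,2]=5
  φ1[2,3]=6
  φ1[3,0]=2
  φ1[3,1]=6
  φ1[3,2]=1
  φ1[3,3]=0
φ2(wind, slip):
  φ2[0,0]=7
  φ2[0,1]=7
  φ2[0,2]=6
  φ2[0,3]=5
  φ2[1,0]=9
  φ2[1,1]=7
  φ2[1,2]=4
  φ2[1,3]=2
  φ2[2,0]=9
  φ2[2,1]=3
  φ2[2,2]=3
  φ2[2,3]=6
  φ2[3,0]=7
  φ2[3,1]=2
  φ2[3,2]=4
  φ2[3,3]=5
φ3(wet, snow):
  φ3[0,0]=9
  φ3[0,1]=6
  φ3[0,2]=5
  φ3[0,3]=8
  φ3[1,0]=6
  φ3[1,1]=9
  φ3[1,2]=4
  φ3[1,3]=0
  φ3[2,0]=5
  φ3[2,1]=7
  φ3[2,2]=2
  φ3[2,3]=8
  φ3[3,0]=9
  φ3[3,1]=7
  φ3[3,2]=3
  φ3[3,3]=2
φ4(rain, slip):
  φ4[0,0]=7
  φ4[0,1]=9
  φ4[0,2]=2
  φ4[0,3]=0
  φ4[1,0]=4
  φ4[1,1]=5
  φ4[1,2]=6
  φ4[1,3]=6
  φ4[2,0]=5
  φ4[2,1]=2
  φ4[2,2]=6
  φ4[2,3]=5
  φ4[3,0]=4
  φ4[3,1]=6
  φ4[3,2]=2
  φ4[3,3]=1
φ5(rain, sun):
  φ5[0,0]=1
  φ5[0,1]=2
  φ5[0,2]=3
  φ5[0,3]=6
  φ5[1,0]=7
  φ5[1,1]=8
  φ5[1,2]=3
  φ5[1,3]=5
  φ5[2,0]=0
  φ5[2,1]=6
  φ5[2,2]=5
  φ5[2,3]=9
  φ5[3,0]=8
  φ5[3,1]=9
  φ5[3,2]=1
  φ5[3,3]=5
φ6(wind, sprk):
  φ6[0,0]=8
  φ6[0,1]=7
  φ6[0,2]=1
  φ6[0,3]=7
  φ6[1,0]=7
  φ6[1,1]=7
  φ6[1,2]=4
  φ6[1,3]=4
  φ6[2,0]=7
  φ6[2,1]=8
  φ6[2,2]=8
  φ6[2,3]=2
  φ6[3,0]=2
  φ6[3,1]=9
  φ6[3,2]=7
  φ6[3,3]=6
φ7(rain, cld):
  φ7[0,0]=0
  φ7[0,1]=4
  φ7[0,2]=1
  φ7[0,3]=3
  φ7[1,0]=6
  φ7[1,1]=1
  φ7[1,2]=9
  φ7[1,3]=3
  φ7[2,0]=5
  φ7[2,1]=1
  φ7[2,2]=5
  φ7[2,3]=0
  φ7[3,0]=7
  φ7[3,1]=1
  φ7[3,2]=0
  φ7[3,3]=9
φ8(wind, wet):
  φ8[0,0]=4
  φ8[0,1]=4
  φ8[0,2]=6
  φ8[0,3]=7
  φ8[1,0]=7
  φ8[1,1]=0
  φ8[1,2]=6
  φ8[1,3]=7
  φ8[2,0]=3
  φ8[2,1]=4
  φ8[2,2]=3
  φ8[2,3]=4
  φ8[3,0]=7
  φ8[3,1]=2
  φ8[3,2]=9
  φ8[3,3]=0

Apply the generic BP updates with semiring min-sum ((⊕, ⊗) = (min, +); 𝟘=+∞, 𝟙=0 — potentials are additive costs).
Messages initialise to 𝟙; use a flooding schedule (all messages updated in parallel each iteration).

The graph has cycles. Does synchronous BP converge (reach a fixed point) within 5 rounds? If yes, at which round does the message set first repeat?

init: all messages = 𝟙 over 4 values
r1 m[φ0→wind] = [2, 7, 0, 3]
r1 m[φ0→snow] = [4, 0, 3, 2]
r1 m[φ1→wind] = [5, 1, 5, 0]
r1 m[φ1→cld] = [1, 2, 1, 0]
r1 m[φ2→wind] = [5, 2, 3, 2]
r1 m[φ2→slip] = [7, 2, 3, 2]
r1 m[φ3→wet] = [5, 0, 2, 2]
r1 m[φ3→snow] = [5, 6, 2, 0]
r1 m[φ4→rain] = [0, 4, 2, 1]
r1 m[φ4→slip] = [4, 2, 2, 0]
r1 m[φ5→rain] = [1, 3, 0, 1]
r1 m[φ5→sun] = [0, 2, 1, 5]
r1 m[φ6→wind] = [1, 4, 2, 2]
r1 m[φ6→sprk] = [2, 7, 1, 2]
r1 m[φ7→rain] = [0, 1, 0, 0]
r1 m[φ7→cld] = [0, 1, 0, 0]
r1 m[φ8→wind] = [4, 0, 3, 0]
r1 m[φ8→wet] = [3, 0, 3, 0]
r1 m[wind→φ0] = [0, 0, 0, 0]
r1 m[wind→φ1] = [0, 0, 0, 0]
r1 m[wind→φ2] = [0, 0, 0, 0]
r1 m[wind→φ6] = [0, 0, 0, 0]
r1 m[wind→φ8] = [0, 0, 0, 0]
r1 m[wet→φ3] = [0, 0, 0, 0]
r1 m[wet→φ8] = [0, 0, 0, 0]
r1 m[rain→φ4] = [0, 0, 0, 0]
r1 m[rain→φ5] = [0, 0, 0, 0]
r1 m[rain→φ7] = [0, 0, 0, 0]
r1 m[sun→φ5] = [0, 0, 0, 0]
r1 m[cld→φ1] = [0, 0, 0, 0]
r1 m[cld→φ7] = [0, 0, 0, 0]
r1 m[snow→φ0] = [0, 0, 0, 0]
r1 m[snow→φ3] = [0, 0, 0, 0]
r1 m[slip→φ2] = [0, 0, 0, 0]
r1 m[slip→φ4] = [0, 0, 0, 0]
r1 m[sprk→φ6] = [0, 0, 0, 0]
r2 m[φ0→wind] = [2, 7, 0, 3]
r2 m[φ0→snow] = [4, 0, 3, 2]
r2 m[φ1→wind] = [5, 1, 5, 0]
r2 m[φ1→cld] = [1, 2, 1, 0]
r2 m[φ2→wind] = [5, 2, 3, 2]
r2 m[φ2→slip] = [7, 2, 3, 2]
r2 m[φ3→wet] = [5, 0, 2, 2]
r2 m[φ3→snow] = [5, 6, 2, 0]
r2 m[φ4→rain] = [0, 4, 2, 1]
r2 m[φ4→slip] = [4, 2, 2, 0]
r2 m[φ5→rain] = [1, 3, 0, 1]
r2 m[φ5→sun] = [0, 2, 1, 5]
r2 m[φ6→wind] = [1, 4, 2, 2]
r2 m[φ6→sprk] = [2, 7, 1, 2]
r2 m[φ7→rain] = [0, 1, 0, 0]
r2 m[φ7→cld] = [0, 1, 0, 0]
r2 m[φ8→wind] = [4, 0, 3, 0]
r2 m[φ8→wet] = [3, 0, 3, 0]
r2 m[wind→φ0] = [15, 7, 13, 4]
r2 m[wind→φ1] = [12, 13, 8, 7]
r2 m[wind→φ2] = [12, 12, 10, 5]
r2 m[wind→φ6] = [16, 10, 11, 5]
r2 m[wind→φ8] = [13, 14, 10, 7]
r2 m[wet→φ3] = [3, 0, 3, 0]
r2 m[wet→φ8] = [5, 0, 2, 2]
r2 m[rain→φ4] = [1, 4, 0, 1]
r2 m[rain→φ5] = [0, 5, 2, 1]
r2 m[rain→φ7] = [1, 7, 2, 2]
r2 m[sun→φ5] = [0, 0, 0, 0]
r2 m[cld→φ1] = [0, 1, 0, 0]
r2 m[cld→φ7] = [1, 2, 1, 0]
r2 m[snow→φ0] = [5, 6, 2, 0]
r2 m[snow→φ3] = [4, 0, 3, 2]
r2 m[slip→φ2] = [4, 2, 2, 0]
r2 m[slip→φ4] = [7, 2, 3, 2]
r2 m[sprk→φ6] = [0, 0, 0, 0]
r3 m[φ0→wind] = [2, 7, 5, 5]
r3 m[φ0→snow] = [9, 7, 13, 9]
r3 m[φ1→wind] = [5, 1, 5, 0]
r3 m[φ1→cld] = [9, 13, 8, 7]
r3 m[φ2→wind] = [5, 2, 5, 4]
r3 m[φ2→slip] = [12, 7, 9, 10]
r3 m[φ3→wet] = [6, 2, 5, 4]
r3 m[φ3→snow] = [6, 7, 3, 0]
r3 m[φ4→rain] = [2, 7, 4, 3]
r3 m[φ4→slip] = [5, 2, 3, 1]
r3 m[φ5→rain] = [1, 3, 0, 1]
r3 m[φ5→sun] = [1, 2, 2, 6]
r3 m[φ6→wind] = [1, 4, 2, 2]
r3 m[φ6→sprk] = [7, 14, 12, 11]
r3 m[φ7→rain] = [1, 3, 0, 1]
r3 m[φ7→cld] = [1, 3, 2, 2]
r3 m[φ8→wind] = [4, 0, 4, 2]
r3 m[φ8→wet] = [13, 9, 13, 7]
r3 m[wind→φ0] = [15, 7, 13, 4]
r3 m[wind→φ1] = [12, 13, 8, 7]
r3 m[wind→φ2] = [12, 12, 10, 5]
r3 m[wind→φ6] = [16, 10, 11, 5]
r3 m[wind→φ8] = [13, 14, 10, 7]
r3 m[wet→φ3] = [3, 0, 3, 0]
r3 m[wet→φ8] = [5, 0, 2, 2]
r3 m[rain→φ4] = [1, 4, 0, 1]
r3 m[rain→φ5] = [0, 5, 2, 1]
r3 m[rain→φ7] = [1, 7, 2, 2]
r3 m[sun→φ5] = [0, 0, 0, 0]
r3 m[cld→φ1] = [0, 1, 0, 0]
r3 m[cld→φ7] = [1, 2, 1, 0]
r3 m[snow→φ0] = [5, 6, 2, 0]
r3 m[snow→φ3] = [4, 0, 3, 2]
r3 m[slip→φ2] = [4, 2, 2, 0]
r3 m[slip→φ4] = [7, 2, 3, 2]
r3 m[sprk→φ6] = [0, 0, 0, 0]
r4 m[φ0→wind] = [2, 7, 5, 5]
r4 m[φ0→snow] = [9, 7, 13, 9]
r4 m[φ1→wind] = [5, 1, 5, 0]
r4 m[φ1→cld] = [9, 13, 8, 7]
r4 m[φ2→wind] = [5, 2, 5, 4]
r4 m[φ2→slip] = [12, 7, 9, 10]
r4 m[φ3→wet] = [6, 2, 5, 4]
r4 m[φ3→snow] = [6, 7, 3, 0]
r4 m[φ4→rain] = [2, 7, 4, 3]
r4 m[φ4→slip] = [5, 2, 3, 1]
r4 m[φ5→rain] = [1, 3, 0, 1]
r4 m[φ5→sun] = [1, 2, 2, 6]
r4 m[φ6→wind] = [1, 4, 2, 2]
r4 m[φ6→sprk] = [7, 14, 12, 11]
r4 m[φ7→rain] = [1, 3, 0, 1]
r4 m[φ7→cld] = [1, 3, 2, 2]
r4 m[φ8→wind] = [4, 0, 4, 2]
r4 m[φ8→wet] = [13, 9, 13, 7]
r4 m[wind→φ0] = [15, 7, 16, 8]
r4 m[wind→φ1] = [12, 13, 16, 13]
r4 m[wind→φ2] = [12, 12, 16, 9]
r4 m[wind→φ6] = [16, 10, 19, 11]
r4 m[wind→φ8] = [13, 14, 17, 11]
r4 m[wet→φ3] = [13, 9, 13, 7]
r4 m[wet→φ8] = [6, 2, 5, 4]
r4 m[rain→φ4] = [2, 6, 0, 2]
r4 m[rain→φ5] = [3, 10, 4, 4]
r4 m[rain→φ7] = [3, 10, 4, 4]
r4 m[sun→φ5] = [0, 0, 0, 0]
r4 m[cld→φ1] = [1, 3, 2, 2]
r4 m[cld→φ7] = [9, 13, 8, 7]
r4 m[snow→φ0] = [6, 7, 3, 0]
r4 m[snow→φ3] = [9, 7, 13, 9]
r4 m[slip→φ2] = [5, 2, 3, 1]
r4 m[slip→φ4] = [12, 7, 9, 10]
r4 m[sprk→φ6] = [0, 0, 0, 0]
r5 m[φ0→wind] = [2, 7, 6, 5]
r5 m[φ0→snow] = [13, 11, 16, 13]
r5 m[φ1→wind] = [6, 2, 7, 2]
r5 m[φ1→cld] = [14, 15, 14, 13]
r5 m[φ2→wind] = [6, 3, 5, 4]
r5 m[φ2→slip] = [16, 11, 13, 14]
r5 m[φ3→wet] = [13, 9, 14, 11]
r5 m[φ3→snow] = [15, 14, 10, 9]
r5 m[φ4→rain] = [10, 12, 9, 11]
r5 m[φ4→slip] = [5, 2, 4, 2]
r5 m[φ5→rain] = [1, 3, 0, 1]
r5 m[φ5→sun] = [4, 5, 5, 9]
r5 m[φ6→wind] = [1, 4, 2, 2]
r5 m[φ6→sprk] = [13, 17, 14, 14]
r5 m[φ7→rain] = [9, 10, 7, 8]
r5 m[φ7→cld] = [3, 5, 4, 4]
r5 m[φ8→wind] = [6, 2, 6, 4]
r5 m[φ8→wet] = [17, 13, 19, 11]
r5 m[wind→φ0] = [15, 7, 16, 8]
r5 m[wind→φ1] = [12, 13, 16, 13]
r5 m[wind→φ2] = [12, 12, 16, 9]
r5 m[wind→φ6] = [16, 10, 19, 11]
r5 m[wind→φ8] = [13, 14, 17, 11]
r5 m[wet→φ3] = [13, 9, 13, 7]
r5 m[wet→φ8] = [6, 2, 5, 4]
r5 m[rain→φ4] = [2, 6, 0, 2]
r5 m[rain→φ5] = [3, 10, 4, 4]
r5 m[rain→φ7] = [3, 10, 4, 4]
r5 m[sun→φ5] = [0, 0, 0, 0]
r5 m[cld→φ1] = [1, 3, 2, 2]
r5 m[cld→φ7] = [9, 13, 8, 7]
r5 m[snow→φ0] = [6, 7, 3, 0]
r5 m[snow→φ3] = [9, 7, 13, 9]
r5 m[slip→φ2] = [5, 2, 3, 1]
r5 m[slip→φ4] = [12, 7, 9, 10]
r5 m[sprk→φ6] = [0, 0, 0, 0]
no fixed point within 5 rounds

NOT CONVERGED within 5 rounds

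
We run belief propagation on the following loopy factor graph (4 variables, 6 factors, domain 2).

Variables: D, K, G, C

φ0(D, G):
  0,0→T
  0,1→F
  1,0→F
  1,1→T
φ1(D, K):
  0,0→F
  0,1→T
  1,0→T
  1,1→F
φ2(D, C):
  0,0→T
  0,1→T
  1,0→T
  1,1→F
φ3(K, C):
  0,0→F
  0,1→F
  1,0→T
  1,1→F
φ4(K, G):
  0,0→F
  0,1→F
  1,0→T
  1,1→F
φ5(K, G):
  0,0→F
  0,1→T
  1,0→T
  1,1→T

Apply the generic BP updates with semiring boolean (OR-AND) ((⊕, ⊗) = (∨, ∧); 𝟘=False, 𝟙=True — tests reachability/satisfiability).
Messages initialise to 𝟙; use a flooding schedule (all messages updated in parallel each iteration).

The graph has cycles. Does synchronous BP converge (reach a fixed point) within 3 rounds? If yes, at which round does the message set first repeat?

NOT CONVERGED within 3 rounds

init: all messages = 𝟙 over 2 values
r1 m[φ0→D] = [T, T]
r1 m[φ0→G] = [T, T]
r1 m[φ1→D] = [T, T]
r1 m[φ1→K] = [T, T]
r1 m[φ2→D] = [T, T]
r1 m[φ2→C] = [T, T]
r1 m[φ3→K] = [F, T]
r1 m[φ3→C] = [T, F]
r1 m[φ4→K] = [F, T]
r1 m[φ4→G] = [T, F]
r1 m[φ5→K] = [T, T]
r1 m[φ5→G] = [T, T]
r1 m[D→φ0] = [T, T]
r1 m[D→φ1] = [T, T]
r1 m[D→φ2] = [T, T]
r1 m[K→φ1] = [T, T]
r1 m[K→φ3] = [T, T]
r1 m[K→φ4] = [T, T]
r1 m[K→φ5] = [T, T]
r1 m[G→φ0] = [T, T]
r1 m[G→φ4] = [T, T]
r1 m[G→φ5] = [T, T]
r1 m[C→φ2] = [T, T]
r1 m[C→φ3] = [T, T]
r2 m[φ0→D] = [T, T]
r2 m[φ0→G] = [T, T]
r2 m[φ1→D] = [T, T]
r2 m[φ1→K] = [T, T]
r2 m[φ2→D] = [T, T]
r2 m[φ2→C] = [T, T]
r2 m[φ3→K] = [F, T]
r2 m[φ3→C] = [T, F]
r2 m[φ4→K] = [F, T]
r2 m[φ4→G] = [T, F]
r2 m[φ5→K] = [T, T]
r2 m[φ5→G] = [T, T]
r2 m[D→φ0] = [T, T]
r2 m[D→φ1] = [T, T]
r2 m[D→φ2] = [T, T]
r2 m[K→φ1] = [F, T]
r2 m[K→φ3] = [F, T]
r2 m[K→φ4] = [F, T]
r2 m[K→φ5] = [F, T]
r2 m[G→φ0] = [T, F]
r2 m[G→φ4] = [T, T]
r2 m[G→φ5] = [T, F]
r2 m[C→φ2] = [T, F]
r2 m[C→φ3] = [T, T]
r3 m[φ0→D] = [T, F]
r3 m[φ0→G] = [T, T]
r3 m[φ1→D] = [T, F]
r3 m[φ1→K] = [T, T]
r3 m[φ2→D] = [T, T]
r3 m[φ2→C] = [T, T]
r3 m[φ3→K] = [F, T]
r3 m[φ3→C] = [T, F]
r3 m[φ4→K] = [F, T]
r3 m[φ4→G] = [T, F]
r3 m[φ5→K] = [F, T]
r3 m[φ5→G] = [T, T]
r3 m[D→φ0] = [T, T]
r3 m[D→φ1] = [T, T]
r3 m[D→φ2] = [T, T]
r3 m[K→φ1] = [F, T]
r3 m[K→φ3] = [F, T]
r3 m[K→φ4] = [F, T]
r3 m[K→φ5] = [F, T]
r3 m[G→φ0] = [T, F]
r3 m[G→φ4] = [T, T]
r3 m[G→φ5] = [T, F]
r3 m[C→φ2] = [T, F]
r3 m[C→φ3] = [T, T]
no fixed point within 3 rounds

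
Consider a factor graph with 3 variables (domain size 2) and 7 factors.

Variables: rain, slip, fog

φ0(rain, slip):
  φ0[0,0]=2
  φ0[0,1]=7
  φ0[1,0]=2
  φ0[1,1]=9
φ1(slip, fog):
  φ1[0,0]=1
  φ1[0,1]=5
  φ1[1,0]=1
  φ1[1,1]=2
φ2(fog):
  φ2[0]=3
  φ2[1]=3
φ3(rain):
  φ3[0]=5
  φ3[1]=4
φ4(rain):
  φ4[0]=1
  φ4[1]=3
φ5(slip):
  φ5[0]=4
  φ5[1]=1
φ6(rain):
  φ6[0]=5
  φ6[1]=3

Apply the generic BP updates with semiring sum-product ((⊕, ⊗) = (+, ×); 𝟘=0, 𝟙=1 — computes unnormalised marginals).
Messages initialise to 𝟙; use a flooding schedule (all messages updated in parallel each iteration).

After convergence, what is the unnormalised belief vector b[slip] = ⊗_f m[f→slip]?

init: all messages = 𝟙 over 2 values
r1 m[φ0→rain] = [9, 11]
r1 m[φ0→slip] = [4, 16]
r1 m[φ1→slip] = [6, 3]
r1 m[φ1→fog] = [2, 7]
r1 m[φ2→fog] = [3, 3]
r1 m[φ3→rain] = [5, 4]
r1 m[φ4→rain] = [1, 3]
r1 m[φ5→slip] = [4, 1]
r1 m[φ6→rain] = [5, 3]
r1 m[rain→φ0] = [1, 1]
r1 m[rain→φ3] = [1, 1]
r1 m[rain→φ4] = [1, 1]
r1 m[rain→φ6] = [1, 1]
r1 m[slip→φ0] = [1, 1]
r1 m[slip→φ1] = [1, 1]
r1 m[slip→φ5] = [1, 1]
r1 m[fog→φ1] = [1, 1]
r1 m[fog→φ2] = [1, 1]
r2 m[φ0→rain] = [9, 11]
r2 m[φ0→slip] = [4, 16]
r2 m[φ1→slip] = [6, 3]
r2 m[φ1→fog] = [2, 7]
r2 m[φ2→fog] = [3, 3]
r2 m[φ3→rain] = [5, 4]
r2 m[φ4→rain] = [1, 3]
r2 m[φ5→slip] = [4, 1]
r2 m[φ6→rain] = [5, 3]
r2 m[rain→φ0] = [25, 36]
r2 m[rain→φ3] = [45, 99]
r2 m[rain→φ4] = [225, 132]
r2 m[rain→φ6] = [45, 132]
r2 m[slip→φ0] = [24, 3]
r2 m[slip→φ1] = [16, 16]
r2 m[slip→φ5] = [24, 48]
r2 m[fog→φ1] = [3, 3]
r2 m[fog→φ2] = [2, 7]
r3 m[φ0→rain] = [69, 75]
r3 m[φ0→slip] = [122, 499]
r3 m[φ1→slip] = [18, 9]
r3 m[φ1→fog] = [32, 112]
r3 m[φ2→fog] = [3, 3]
r3 m[φ3→rain] = [5, 4]
r3 m[φ4→rain] = [1, 3]
r3 m[φ5→slip] = [4, 1]
r3 m[φ6→rain] = [5, 3]
r3 m[rain→φ0] = [25, 36]
r3 m[rain→φ3] = [45, 99]
r3 m[rain→φ4] = [225, 132]
r3 m[rain→φ6] = [45, 132]
r3 m[slip→φ0] = [24, 3]
r3 m[slip→φ1] = [16, 16]
r3 m[slip→φ5] = [24, 48]
r3 m[fog→φ1] = [3, 3]
r3 m[fog→φ2] = [2, 7]
r4 m[φ0→rain] = [69, 75]
r4 m[φ0→slip] = [122, 499]
r4 m[φ1→slip] = [18, 9]
r4 m[φ1→fog] = [32, 112]
r4 m[φ2→fog] = [3, 3]
r4 m[φ3→rain] = [5, 4]
r4 m[φ4→rain] = [1, 3]
r4 m[φ5→slip] = [4, 1]
r4 m[φ6→rain] = [5, 3]
r4 m[rain→φ0] = [25, 36]
r4 m[rain→φ3] = [345, 675]
r4 m[rain→φ4] = [1725, 900]
r4 m[rain→φ6] = [345, 900]
r4 m[slip→φ0] = [72, 9]
r4 m[slip→φ1] = [488, 499]
r4 m[slip→φ5] = [2196, 4491]
r4 m[fog→φ1] = [3, 3]
r4 m[fog→φ2] = [32, 112]
r5 m[φ0→rain] = [207, 225]
r5 m[φ0→slip] = [122, 499]
r5 m[φ1→slip] = [18, 9]
r5 m[φ1→fog] = [987, 3438]
r5 m[φ2→fog] = [3, 3]
r5 m[φ3→rain] = [5, 4]
r5 m[φ4→rain] = [1, 3]
r5 m[φ5→slip] = [4, 1]
r5 m[φ6→rain] = [5, 3]
r5 m[rain→φ0] = [25, 36]
r5 m[rain→φ3] = [345, 675]
r5 m[rain→φ4] = [1725, 900]
r5 m[rain→φ6] = [345, 900]
r5 m[slip→φ0] = [72, 9]
r5 m[slip→φ1] = [488, 499]
r5 m[slip→φ5] = [2196, 4491]
r5 m[fog→φ1] = [3, 3]
r5 m[fog→φ2] = [32, 112]
r6 m[φ0→rain] = [207, 225]
r6 m[φ0→slip] = [122, 499]
r6 m[φ1→slip] = [18, 9]
r6 m[φ1→fog] = [987, 3438]
r6 m[φ2→fog] = [3, 3]
r6 m[φ3→rain] = [5, 4]
r6 m[φ4→rain] = [1, 3]
r6 m[φ5→slip] = [4, 1]
r6 m[φ6→rain] = [5, 3]
r6 m[rain→φ0] = [25, 36]
r6 m[rain→φ3] = [1035, 2025]
r6 m[rain→φ4] = [5175, 2700]
r6 m[rain→φ6] = [1035, 2700]
r6 m[slip→φ0] = [72, 9]
r6 m[slip→φ1] = [488, 499]
r6 m[slip→φ5] = [2196, 4491]
r6 m[fog→φ1] = [3, 3]
r6 m[fog→φ2] = [987, 3438]
r7 m[φ0→rain] = [207, 225]
r7 m[φ0→slip] = [122, 499]
r7 m[φ1→slip] = [18, 9]
r7 m[φ1→fog] = [987, 3438]
r7 m[φ2→fog] = [3, 3]
r7 m[φ3→rain] = [5, 4]
r7 m[φ4→rain] = [1, 3]
r7 m[φ5→slip] = [4, 1]
r7 m[φ6→rain] = [5, 3]
r7 m[rain→φ0] = [25, 36]
r7 m[rain→φ3] = [1035, 2025]
r7 m[rain→φ4] = [5175, 2700]
r7 m[rain→φ6] = [1035, 2700]
r7 m[slip→φ0] = [72, 9]
r7 m[slip→φ1] = [488, 499]
r7 m[slip→φ5] = [2196, 4491]
r7 m[fog→φ1] = [3, 3]
r7 m[fog→φ2] = [987, 3438]
fixed point reached at round 7
b[slip] = ⊗ incoming = [8784, 4491]

b[slip] = [8784, 4491]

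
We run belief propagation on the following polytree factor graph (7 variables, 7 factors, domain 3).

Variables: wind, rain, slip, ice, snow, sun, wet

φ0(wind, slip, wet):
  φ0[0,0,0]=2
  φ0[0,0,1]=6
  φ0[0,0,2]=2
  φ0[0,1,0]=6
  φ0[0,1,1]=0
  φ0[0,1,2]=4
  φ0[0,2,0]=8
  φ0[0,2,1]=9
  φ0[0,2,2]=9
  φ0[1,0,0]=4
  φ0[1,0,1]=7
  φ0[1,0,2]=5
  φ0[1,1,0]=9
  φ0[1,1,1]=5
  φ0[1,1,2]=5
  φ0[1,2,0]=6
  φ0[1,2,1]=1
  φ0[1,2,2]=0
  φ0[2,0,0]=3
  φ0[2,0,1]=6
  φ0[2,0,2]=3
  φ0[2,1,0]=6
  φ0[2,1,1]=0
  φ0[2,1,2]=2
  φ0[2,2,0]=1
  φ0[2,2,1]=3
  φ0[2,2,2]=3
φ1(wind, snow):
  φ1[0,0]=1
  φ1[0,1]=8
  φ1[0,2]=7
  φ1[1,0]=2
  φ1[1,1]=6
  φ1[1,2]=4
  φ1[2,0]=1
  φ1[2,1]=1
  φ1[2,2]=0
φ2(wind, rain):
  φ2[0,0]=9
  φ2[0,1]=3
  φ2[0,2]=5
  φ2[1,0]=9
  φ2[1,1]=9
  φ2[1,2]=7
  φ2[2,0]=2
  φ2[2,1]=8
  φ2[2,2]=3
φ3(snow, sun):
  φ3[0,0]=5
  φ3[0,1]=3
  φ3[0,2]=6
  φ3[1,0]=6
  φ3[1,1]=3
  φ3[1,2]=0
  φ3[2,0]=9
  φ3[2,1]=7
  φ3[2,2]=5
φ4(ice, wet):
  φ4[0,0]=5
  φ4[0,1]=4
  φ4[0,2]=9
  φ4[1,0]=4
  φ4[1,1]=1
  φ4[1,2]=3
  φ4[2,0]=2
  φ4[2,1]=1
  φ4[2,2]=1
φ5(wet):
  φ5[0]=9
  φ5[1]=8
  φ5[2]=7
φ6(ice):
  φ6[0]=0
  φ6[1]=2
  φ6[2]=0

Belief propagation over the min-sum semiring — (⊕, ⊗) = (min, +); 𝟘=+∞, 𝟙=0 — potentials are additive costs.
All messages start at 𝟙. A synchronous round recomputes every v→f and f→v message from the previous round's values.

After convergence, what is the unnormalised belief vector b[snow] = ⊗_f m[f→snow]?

init: all messages = 𝟙 over 3 values
r1 m[φ0→wind] = [0, 0, 0]
r1 m[φ0→slip] = [2, 0, 0]
r1 m[φ0→wet] = [1, 0, 0]
r1 m[φ1→wind] = [1, 2, 0]
r1 m[φ1→snow] = [1, 1, 0]
r1 m[φ2→wind] = [3, 7, 2]
r1 m[φ2→rain] = [2, 3, 3]
r1 m[φ3→snow] = [3, 0, 5]
r1 m[φ3→sun] = [5, 3, 0]
r1 m[φ4→ice] = [4, 1, 1]
r1 m[φ4→wet] = [2, 1, 1]
r1 m[φ5→wet] = [9, 8, 7]
r1 m[φ6→ice] = [0, 2, 0]
r1 m[wind→φ0] = [0, 0, 0]
r1 m[wind→φ1] = [0, 0, 0]
r1 m[wind→φ2] = [0, 0, 0]
r1 m[rain→φ2] = [0, 0, 0]
r1 m[slip→φ0] = [0, 0, 0]
r1 m[ice→φ4] = [0, 0, 0]
r1 m[ice→φ6] = [0, 0, 0]
r1 m[snow→φ1] = [0, 0, 0]
r1 m[snow→φ3] = [0, 0, 0]
r1 m[sun→φ3] = [0, 0, 0]
r1 m[wet→φ0] = [0, 0, 0]
r1 m[wet→φ4] = [0, 0, 0]
r1 m[wet→φ5] = [0, 0, 0]
r2 m[φ0→wind] = [0, 0, 0]
r2 m[φ0→slip] = [2, 0, 0]
r2 m[φ0→wet] = [1, 0, 0]
r2 m[φ1→wind] = [1, 2, 0]
r2 m[φ1→snow] = [1, 1, 0]
r2 m[φ2→wind] = [3, 7, 2]
r2 m[φ2→rain] = [2, 3, 3]
r2 m[φ3→snow] = [3, 0, 5]
r2 m[φ3→sun] = [5, 3, 0]
r2 m[φ4→ice] = [4, 1, 1]
r2 m[φ4→wet] = [2, 1, 1]
r2 m[φ5→wet] = [9, 8, 7]
r2 m[φ6→ice] = [0, 2, 0]
r2 m[wind→φ0] = [4, 9, 2]
r2 m[wind→φ1] = [3, 7, 2]
r2 m[wind→φ2] = [1, 2, 0]
r2 m[rain→φ2] = [0, 0, 0]
r2 m[slip→φ0] = [0, 0, 0]
r2 m[ice→φ4] = [0, 2, 0]
r2 m[ice→φ6] = [4, 1, 1]
r2 m[snow→φ1] = [3, 0, 5]
r2 m[snow→φ3] = [1, 1, 0]
r2 m[sun→φ3] = [0, 0, 0]
r2 m[wet→φ0] = [11, 9, 8]
r2 m[wet→φ4] = [10, 8, 7]
r2 m[wet→φ5] = [3, 1, 1]
r3 m[φ0→wind] = [9, 8, 9]
r3 m[φ0→slip] = [13, 11, 13]
r3 m[φ0→wet] = [3, 2, 4]
r3 m[φ1→wind] = [4, 5, 1]
r3 m[φ1→snow] = [3, 3, 2]
r3 m[φ2→wind] = [3, 7, 2]
r3 m[φ2→rain] = [2, 4, 3]
r3 m[φ3→snow] = [3, 0, 5]
r3 m[φ3→sun] = [6, 4, 1]
r3 m[φ4→ice] = [12, 9, 8]
r3 m[φ4→wet] = [2, 1, 1]
r3 m[φ5→wet] = [9, 8, 7]
r3 m[φ6→ice] = [0, 2, 0]
r3 m[wind→φ0] = [4, 9, 2]
r3 m[wind→φ1] = [3, 7, 2]
r3 m[wind→φ2] = [1, 2, 0]
r3 m[rain→φ2] = [0, 0, 0]
r3 m[slip→φ0] = [0, 0, 0]
r3 m[ice→φ4] = [0, 2, 0]
r3 m[ice→φ6] = [4, 1, 1]
r3 m[snow→φ1] = [3, 0, 5]
r3 m[snow→φ3] = [1, 1, 0]
r3 m[sun→φ3] = [0, 0, 0]
r3 m[wet→φ0] = [11, 9, 8]
r3 m[wet→φ4] = [10, 8, 7]
r3 m[wet→φ5] = [3, 1, 1]
r4 m[φ0→wind] = [9, 8, 9]
r4 m[φ0→slip] = [13, 11, 13]
r4 m[φ0→wet] = [3, 2, 4]
r4 m[φ1→wind] = [4, 5, 1]
r4 m[φ1→snow] = [3, 3, 2]
r4 m[φ2→wind] = [3, 7, 2]
r4 m[φ2→rain] = [2, 4, 3]
r4 m[φ3→snow] = [3, 0, 5]
r4 m[φ3→sun] = [6, 4, 1]
r4 m[φ4→ice] = [12, 9, 8]
r4 m[φ4→wet] = [2, 1, 1]
r4 m[φ5→wet] = [9, 8, 7]
r4 m[φ6→ice] = [0, 2, 0]
r4 m[wind→φ0] = [7, 12, 3]
r4 m[wind→φ1] = [12, 15, 11]
r4 m[wind→φ2] = [13, 13, 10]
r4 m[rain→φ2] = [0, 0, 0]
r4 m[slip→φ0] = [0, 0, 0]
r4 m[ice→φ4] = [0, 2, 0]
r4 m[ice→φ6] = [12, 9, 8]
r4 m[snow→φ1] = [3, 0, 5]
r4 m[snow→φ3] = [3, 3, 2]
r4 m[sun→φ3] = [0, 0, 0]
r4 m[wet→φ0] = [11, 9, 8]
r4 m[wet→φ4] = [12, 10, 11]
r4 m[wet→φ5] = [5, 3, 5]
r5 m[φ0→wind] = [9, 8, 9]
r5 m[φ0→slip] = [14, 12, 14]
r5 m[φ0→wet] = [4, 3, 5]
r5 m[φ1→wind] = [4, 5, 1]
r5 m[φ1→snow] = [12, 12, 11]
r5 m[φ2→wind] = [3, 7, 2]
r5 m[φ2→rain] = [12, 16, 13]
r5 m[φ3→snow] = [3, 0, 5]
r5 m[φ3→sun] = [8, 6, 3]
r5 m[φ4→ice] = [14, 11, 11]
r5 m[φ4→wet] = [2, 1, 1]
r5 m[φ5→wet] = [9, 8, 7]
r5 m[φ6→ice] = [0, 2, 0]
r5 m[wind→φ0] = [7, 12, 3]
r5 m[wind→φ1] = [12, 15, 11]
r5 m[wind→φ2] = [13, 13, 10]
r5 m[rain→φ2] = [0, 0, 0]
r5 m[slip→φ0] = [0, 0, 0]
r5 m[ice→φ4] = [0, 2, 0]
r5 m[ice→φ6] = [12, 9, 8]
r5 m[snow→φ1] = [3, 0, 5]
r5 m[snow→φ3] = [3, 3, 2]
r5 m[sun→φ3] = [0, 0, 0]
r5 m[wet→φ0] = [11, 9, 8]
r5 m[wet→φ4] = [12, 10, 11]
r5 m[wet→φ5] = [5, 3, 5]
r6 m[φ0→wind] = [9, 8, 9]
r6 m[φ0→slip] = [14, 12, 14]
r6 m[φ0→wet] = [4, 3, 5]
r6 m[φ1→wind] = [4, 5, 1]
r6 m[φ1→snow] = [12, 12, 11]
r6 m[φ2→wind] = [3, 7, 2]
r6 m[φ2→rain] = [12, 16, 13]
r6 m[φ3→snow] = [3, 0, 5]
r6 m[φ3→sun] = [8, 6, 3]
r6 m[φ4→ice] = [14, 11, 11]
r6 m[φ4→wet] = [2, 1, 1]
r6 m[φ5→wet] = [9, 8, 7]
r6 m[φ6→ice] = [0, 2, 0]
r6 m[wind→φ0] = [7, 12, 3]
r6 m[wind→φ1] = [12, 15, 11]
r6 m[wind→φ2] = [13, 13, 10]
r6 m[rain→φ2] = [0, 0, 0]
r6 m[slip→φ0] = [0, 0, 0]
r6 m[ice→φ4] = [0, 2, 0]
r6 m[ice→φ6] = [14, 11, 11]
r6 m[snow→φ1] = [3, 0, 5]
r6 m[snow→φ3] = [12, 12, 11]
r6 m[sun→φ3] = [0, 0, 0]
r6 m[wet→φ0] = [11, 9, 8]
r6 m[wet→φ4] = [13, 11, 12]
r6 m[wet→φ5] = [6, 4, 6]
r7 m[φ0→wind] = [9, 8, 9]
r7 m[φ0→slip] = [14, 12, 14]
r7 m[φ0→wet] = [4, 3, 5]
r7 m[φ1→wind] = [4, 5, 1]
r7 m[φ1→snow] = [12, 12, 11]
r7 m[φ2→wind] = [3, 7, 2]
r7 m[φ2→rain] = [12, 16, 13]
r7 m[φ3→snow] = [3, 0, 5]
r7 m[φ3→sun] = [17, 15, 12]
r7 m[φ4→ice] = [15, 12, 12]
r7 m[φ4→wet] = [2, 1, 1]
r7 m[φ5→wet] = [9, 8, 7]
r7 m[φ6→ice] = [0, 2, 0]
r7 m[wind→φ0] = [7, 12, 3]
r7 m[wind→φ1] = [12, 15, 11]
r7 m[wind→φ2] = [13, 13, 10]
r7 m[rain→φ2] = [0, 0, 0]
r7 m[slip→φ0] = [0, 0, 0]
r7 m[ice→φ4] = [0, 2, 0]
r7 m[ice→φ6] = [14, 11, 11]
r7 m[snow→φ1] = [3, 0, 5]
r7 m[snow→φ3] = [12, 12, 11]
r7 m[sun→φ3] = [0, 0, 0]
r7 m[wet→φ0] = [11, 9, 8]
r7 m[wet→φ4] = [13, 11, 12]
r7 m[wet→φ5] = [6, 4, 6]
r8 m[φ0→wind] = [9, 8, 9]
r8 m[φ0→slip] = [14, 12, 14]
r8 m[φ0→wet] = [4, 3, 5]
r8 m[φ1→wind] = [4, 5, 1]
r8 m[φ1→snow] = [12, 12, 11]
r8 m[φ2→wind] = [3, 7, 2]
r8 m[φ2→rain] = [12, 16, 13]
r8 m[φ3→snow] = [3, 0, 5]
r8 m[φ3→sun] = [17, 15, 12]
r8 m[φ4→ice] = [15, 12, 12]
r8 m[φ4→wet] = [2, 1, 1]
r8 m[φ5→wet] = [9, 8, 7]
r8 m[φ6→ice] = [0, 2, 0]
r8 m[wind→φ0] = [7, 12, 3]
r8 m[wind→φ1] = [12, 15, 11]
r8 m[wind→φ2] = [13, 13, 10]
r8 m[rain→φ2] = [0, 0, 0]
r8 m[slip→φ0] = [0, 0, 0]
r8 m[ice→φ4] = [0, 2, 0]
r8 m[ice→φ6] = [15, 12, 12]
r8 m[snow→φ1] = [3, 0, 5]
r8 m[snow→φ3] = [12, 12, 11]
r8 m[sun→φ3] = [0, 0, 0]
r8 m[wet→φ0] = [11, 9, 8]
r8 m[wet→φ4] = [13, 11, 12]
r8 m[wet→φ5] = [6, 4, 6]
r9 m[φ0→wind] = [9, 8, 9]
r9 m[φ0→slip] = [14, 12, 14]
r9 m[φ0→wet] = [4, 3, 5]
r9 m[φ1→wind] = [4, 5, 1]
r9 m[φ1→snow] = [12, 12, 11]
r9 m[φ2→wind] = [3, 7, 2]
r9 m[φ2→rain] = [12, 16, 13]
r9 m[φ3→snow] = [3, 0, 5]
r9 m[φ3→sun] = [17, 15, 12]
r9 m[φ4→ice] = [15, 12, 12]
r9 m[φ4→wet] = [2, 1, 1]
r9 m[φ5→wet] = [9, 8, 7]
r9 m[φ6→ice] = [0, 2, 0]
r9 m[wind→φ0] = [7, 12, 3]
r9 m[wind→φ1] = [12, 15, 11]
r9 m[wind→φ2] = [13, 13, 10]
r9 m[rain→φ2] = [0, 0, 0]
r9 m[slip→φ0] = [0, 0, 0]
r9 m[ice→φ4] = [0, 2, 0]
r9 m[ice→φ6] = [15, 12, 12]
r9 m[snow→φ1] = [3, 0, 5]
r9 m[snow→φ3] = [12, 12, 11]
r9 m[sun→φ3] = [0, 0, 0]
r9 m[wet→φ0] = [11, 9, 8]
r9 m[wet→φ4] = [13, 11, 12]
r9 m[wet→φ5] = [6, 4, 6]
fixed point reached at round 9
b[snow] = ⊗ incoming = [15, 12, 16]

b[snow] = [15, 12, 16]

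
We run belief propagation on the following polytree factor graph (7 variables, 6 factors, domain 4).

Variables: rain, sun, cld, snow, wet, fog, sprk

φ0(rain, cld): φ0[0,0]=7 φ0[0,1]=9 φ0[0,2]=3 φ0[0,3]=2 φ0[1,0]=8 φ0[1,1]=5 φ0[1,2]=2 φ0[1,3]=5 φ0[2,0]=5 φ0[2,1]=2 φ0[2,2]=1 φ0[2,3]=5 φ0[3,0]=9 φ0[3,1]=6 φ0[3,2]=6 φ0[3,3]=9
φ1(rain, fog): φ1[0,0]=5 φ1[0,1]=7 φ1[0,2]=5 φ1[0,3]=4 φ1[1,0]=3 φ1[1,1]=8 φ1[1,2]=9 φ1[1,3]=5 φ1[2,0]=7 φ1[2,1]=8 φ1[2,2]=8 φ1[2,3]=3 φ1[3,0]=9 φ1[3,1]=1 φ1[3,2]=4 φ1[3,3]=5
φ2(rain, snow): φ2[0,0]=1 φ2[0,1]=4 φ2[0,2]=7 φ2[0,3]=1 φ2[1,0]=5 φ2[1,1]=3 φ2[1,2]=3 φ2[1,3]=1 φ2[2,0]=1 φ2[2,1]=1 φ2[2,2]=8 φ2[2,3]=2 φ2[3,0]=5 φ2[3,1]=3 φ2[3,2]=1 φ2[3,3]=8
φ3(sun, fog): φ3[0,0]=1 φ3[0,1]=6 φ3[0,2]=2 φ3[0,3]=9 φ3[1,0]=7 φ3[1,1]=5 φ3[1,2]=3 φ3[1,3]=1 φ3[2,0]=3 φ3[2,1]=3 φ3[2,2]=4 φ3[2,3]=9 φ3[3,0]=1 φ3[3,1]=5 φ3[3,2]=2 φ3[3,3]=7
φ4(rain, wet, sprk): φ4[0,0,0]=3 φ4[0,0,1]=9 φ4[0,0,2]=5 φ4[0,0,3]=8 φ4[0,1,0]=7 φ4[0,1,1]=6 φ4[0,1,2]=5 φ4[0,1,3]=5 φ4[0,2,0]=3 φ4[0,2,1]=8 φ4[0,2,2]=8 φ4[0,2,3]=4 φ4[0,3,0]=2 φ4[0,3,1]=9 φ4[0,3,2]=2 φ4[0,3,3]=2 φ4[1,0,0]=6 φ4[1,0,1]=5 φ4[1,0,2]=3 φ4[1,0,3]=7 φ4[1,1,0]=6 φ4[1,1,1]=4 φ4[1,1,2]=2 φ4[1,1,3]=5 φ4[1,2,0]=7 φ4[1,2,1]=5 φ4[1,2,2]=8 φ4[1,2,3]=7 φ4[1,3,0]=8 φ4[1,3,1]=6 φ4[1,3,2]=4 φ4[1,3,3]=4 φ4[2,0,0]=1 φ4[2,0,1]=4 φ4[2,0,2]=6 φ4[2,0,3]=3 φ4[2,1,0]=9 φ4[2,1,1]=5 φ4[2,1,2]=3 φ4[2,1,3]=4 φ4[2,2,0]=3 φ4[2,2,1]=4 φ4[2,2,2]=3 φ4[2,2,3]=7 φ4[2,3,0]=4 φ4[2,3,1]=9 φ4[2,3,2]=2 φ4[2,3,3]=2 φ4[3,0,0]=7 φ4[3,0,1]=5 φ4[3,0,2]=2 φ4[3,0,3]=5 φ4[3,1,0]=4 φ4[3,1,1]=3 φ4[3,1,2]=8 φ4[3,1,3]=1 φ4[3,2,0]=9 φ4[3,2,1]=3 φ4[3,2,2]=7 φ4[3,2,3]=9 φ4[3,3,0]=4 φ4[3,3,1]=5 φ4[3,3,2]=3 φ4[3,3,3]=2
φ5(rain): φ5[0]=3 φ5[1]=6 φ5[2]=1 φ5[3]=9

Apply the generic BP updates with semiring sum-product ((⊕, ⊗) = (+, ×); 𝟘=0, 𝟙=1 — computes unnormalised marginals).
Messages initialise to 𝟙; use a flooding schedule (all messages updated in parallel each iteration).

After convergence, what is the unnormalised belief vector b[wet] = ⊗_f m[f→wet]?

b[wet] = [46945458, 40261176, 62594208, 37943244]

init: all messages = 𝟙 over 4 values
r1 m[φ0→rain] = [21, 20, 13, 30]
r1 m[φ0→cld] = [29, 22, 12, 21]
r1 m[φ1→rain] = [21, 25, 26, 19]
r1 m[φ1→fog] = [24, 24, 26, 17]
r1 m[φ2→rain] = [13, 12, 12, 17]
r1 m[φ2→snow] = [12, 11, 19, 12]
r1 m[φ3→sun] = [18, 16, 19, 15]
r1 m[φ3→fog] = [12, 19, 11, 26]
r1 m[φ4→rain] = [86, 87, 69, 77]
r1 m[φ4→wet] = [79, 77, 95, 68]
r1 m[φ4→sprk] = [83, 90, 71, 75]
r1 m[φ5→rain] = [3, 6, 1, 9]
r1 m[rain→φ0] = [1, 1, 1, 1]
r1 m[rain→φ1] = [1, 1, 1, 1]
r1 m[rain→φ2] = [1, 1, 1, 1]
r1 m[rain→φ4] = [1, 1, 1, 1]
r1 m[rain→φ5] = [1, 1, 1, 1]
r1 m[sun→φ3] = [1, 1, 1, 1]
r1 m[cld→φ0] = [1, 1, 1, 1]
r1 m[snow→φ2] = [1, 1, 1, 1]
r1 m[wet→φ4] = [1, 1, 1, 1]
r1 m[fog→φ1] = [1, 1, 1, 1]
r1 m[fog→φ3] = [1, 1, 1, 1]
r1 m[sprk→φ4] = [1, 1, 1, 1]
r2 m[φ0→rain] = [21, 20, 13, 30]
r2 m[φ0→cld] = [29, 22, 12, 21]
r2 m[φ1→rain] = [21, 25, 26, 19]
r2 m[φ1→fog] = [24, 24, 26, 17]
r2 m[φ2→rain] = [13, 12, 12, 17]
r2 m[φ2→snow] = [12, 11, 19, 12]
r2 m[φ3→sun] = [18, 16, 19, 15]
r2 m[φ3→fog] = [12, 19, 11, 26]
r2 m[φ4→rain] = [86, 87, 69, 77]
r2 m[φ4→wet] = [79, 77, 95, 68]
r2 m[φ4→sprk] = [83, 90, 71, 75]
r2 m[φ5→rain] = [3, 6, 1, 9]
r2 m[rain→φ0] = [70434, 156600, 21528, 223839]
r2 m[rain→φ1] = [70434, 125280, 10764, 353430]
r2 m[rain→φ2] = [113778, 261000, 23322, 395010]
r2 m[rain→φ4] = [17199, 36000, 4056, 87210]
r2 m[rain→φ5] = [493038, 522000, 279864, 746130]
r2 m[sun→φ3] = [1, 1, 1, 1]
r2 m[cld→φ0] = [1, 1, 1, 1]
r2 m[snow→φ2] = [1, 1, 1, 1]
r2 m[wet→φ4] = [1, 1, 1, 1]
r2 m[fog→φ1] = [12, 19, 11, 26]
r2 m[fog→φ3] = [24, 24, 26, 17]
r2 m[sprk→φ4] = [1, 1, 1, 1]
r3 m[φ0→rain] = [21, 20, 13, 30]
r3 m[φ0→cld] = [3868029, 2802996, 1889064, 3046059]
r3 m[φ1→rain] = [352, 417, 402, 301]
r3 m[φ1→fog] = [3984228, 1934820, 2979522, 2707578]
r3 m[φ2→rain] = [13, 12, 12, 17]
r3 m[φ2→snow] = [3417150, 2446464, 2161032, 3581502]
r3 m[φ3→sun] = [373, 383, 401, 315]
r3 m[φ3→fog] = [12, 19, 11, 26]
r3 m[φ4→rain] = [86, 87, 69, 77]
r3 m[φ4→wet] = [2899749, 2488113, 3878409, 2339877]
r3 m[φ4→sprk] = [3391977, 2754960, 2756964, 2702247]
r3 m[φ5→rain] = [3, 6, 1, 9]
r3 m[rain→φ0] = [70434, 156600, 21528, 223839]
r3 m[rain→φ1] = [70434, 125280, 10764, 353430]
r3 m[rain→φ2] = [113778, 261000, 23322, 395010]
r3 m[rain→φ4] = [17199, 36000, 4056, 87210]
r3 m[rain→φ5] = [493038, 522000, 279864, 746130]
r3 m[sun→φ3] = [1, 1, 1, 1]
r3 m[cld→φ0] = [1, 1, 1, 1]
r3 m[snow→φ2] = [1, 1, 1, 1]
r3 m[wet→φ4] = [1, 1, 1, 1]
r3 m[fog→φ1] = [12, 19, 11, 26]
r3 m[fog→φ3] = [24, 24, 26, 17]
r3 m[sprk→φ4] = [1, 1, 1, 1]
r4 m[φ0→rain] = [21, 20, 13, 30]
r4 m[φ0→cld] = [3868029, 2802996, 1889064, 3046059]
r4 m[φ1→rain] = [352, 417, 402, 301]
r4 m[φ1→fog] = [3984228, 1934820, 2979522, 2707578]
r4 m[φ2→rain] = [13, 12, 12, 17]
r4 m[φ2→snow] = [3417150, 2446464, 2161032, 3581502]
r4 m[φ3→sun] = [373, 383, 401, 315]
r4 m[φ3→fog] = [12, 19, 11, 26]
r4 m[φ4→rain] = [86, 87, 69, 77]
r4 m[φ4→wet] = [2899749, 2488113, 3878409, 2339877]
r4 m[φ4→sprk] = [3391977, 2754960, 2756964, 2702247]
r4 m[φ5→rain] = [3, 6, 1, 9]
r4 m[rain→φ0] = [1180608, 2612088, 332856, 3546081]
r4 m[rain→φ1] = [70434, 125280, 10764, 353430]
r4 m[rain→φ2] = [1907136, 4353480, 360594, 6257790]
r4 m[rain→φ4] = [288288, 600480, 62712, 1381590]
r4 m[rain→φ5] = [8264256, 8706960, 4327128, 11820270]
r4 m[sun→φ3] = [1, 1, 1, 1]
r4 m[cld→φ0] = [1, 1, 1, 1]
r4 m[snow→φ2] = [1, 1, 1, 1]
r4 m[wet→φ4] = [1, 1, 1, 1]
r4 m[fog→φ1] = [12, 19, 11, 26]
r4 m[fog→φ3] = [3984228, 1934820, 2979522, 2707578]
r4 m[sprk→φ4] = [1, 1, 1, 1]
r5 m[φ0→rain] = [21, 20, 13, 30]
r5 m[φ0→cld] = [62739969, 45628110, 30375342, 49000665]
r5 m[φ1→rain] = [352, 417, 402, 301]
r5 m[φ1→fog] = [3984228, 1934820, 2979522, 2707578]
r5 m[φ2→rain] = [13, 12, 12, 17]
r5 m[φ2→snow] = [55324080, 39822948, 35552934, 57044124]
r5 m[φ3→sun] = [45920394, 49209840, 54043434, 38570418]
r5 m[φ3→fog] = [12, 19, 11, 26]
r5 m[φ4→rain] = [86, 87, 69, 77]
r5 m[φ4→wet] = [46945458, 40261176, 62594208, 37943244]
r5 m[φ4→sprk] = [54761544, 44719920, 44483688, 43778934]
r5 m[φ5→rain] = [3, 6, 1, 9]
r5 m[rain→φ0] = [1180608, 2612088, 332856, 3546081]
r5 m[rain→φ1] = [70434, 125280, 10764, 353430]
r5 m[rain→φ2] = [1907136, 4353480, 360594, 6257790]
r5 m[rain→φ4] = [288288, 600480, 62712, 1381590]
r5 m[rain→φ5] = [8264256, 8706960, 4327128, 11820270]
r5 m[sun→φ3] = [1, 1, 1, 1]
r5 m[cld→φ0] = [1, 1, 1, 1]
r5 m[snow→φ2] = [1, 1, 1, 1]
r5 m[wet→φ4] = [1, 1, 1, 1]
r5 m[fog→φ1] = [12, 19, 11, 26]
r5 m[fog→φ3] = [3984228, 1934820, 2979522, 2707578]
r5 m[sprk→φ4] = [1, 1, 1, 1]
r6 m[φ0→rain] = [21, 20, 13, 30]
r6 m[φ0→cld] = [62739969, 45628110, 30375342, 49000665]
r6 m[φ1→rain] = [352, 417, 402, 301]
r6 m[φ1→fog] = [3984228, 1934820, 2979522, 2707578]
r6 m[φ2→rain] = [13, 12, 12, 17]
r6 m[φ2→snow] = [55324080, 39822948, 35552934, 57044124]
r6 m[φ3→sun] = [45920394, 49209840, 54043434, 38570418]
r6 m[φ3→fog] = [12, 19, 11, 26]
r6 m[φ4→rain] = [86, 87, 69, 77]
r6 m[φ4→wet] = [46945458, 40261176, 62594208, 37943244]
r6 m[φ4→sprk] = [54761544, 44719920, 44483688, 43778934]
r6 m[φ5→rain] = [3, 6, 1, 9]
r6 m[rain→φ0] = [1180608, 2612088, 332856, 3546081]
r6 m[rain→φ1] = [70434, 125280, 10764, 353430]
r6 m[rain→φ2] = [1907136, 4353480, 360594, 6257790]
r6 m[rain→φ4] = [288288, 600480, 62712, 1381590]
r6 m[rain→φ5] = [8264256, 8706960, 4327128, 11820270]
r6 m[sun→φ3] = [1, 1, 1, 1]
r6 m[cld→φ0] = [1, 1, 1, 1]
r6 m[snow→φ2] = [1, 1, 1, 1]
r6 m[wet→φ4] = [1, 1, 1, 1]
r6 m[fog→φ1] = [12, 19, 11, 26]
r6 m[fog→φ3] = [3984228, 1934820, 2979522, 2707578]
r6 m[sprk→φ4] = [1, 1, 1, 1]
fixed point reached at round 6
b[wet] = ⊗ incoming = [46945458, 40261176, 62594208, 37943244]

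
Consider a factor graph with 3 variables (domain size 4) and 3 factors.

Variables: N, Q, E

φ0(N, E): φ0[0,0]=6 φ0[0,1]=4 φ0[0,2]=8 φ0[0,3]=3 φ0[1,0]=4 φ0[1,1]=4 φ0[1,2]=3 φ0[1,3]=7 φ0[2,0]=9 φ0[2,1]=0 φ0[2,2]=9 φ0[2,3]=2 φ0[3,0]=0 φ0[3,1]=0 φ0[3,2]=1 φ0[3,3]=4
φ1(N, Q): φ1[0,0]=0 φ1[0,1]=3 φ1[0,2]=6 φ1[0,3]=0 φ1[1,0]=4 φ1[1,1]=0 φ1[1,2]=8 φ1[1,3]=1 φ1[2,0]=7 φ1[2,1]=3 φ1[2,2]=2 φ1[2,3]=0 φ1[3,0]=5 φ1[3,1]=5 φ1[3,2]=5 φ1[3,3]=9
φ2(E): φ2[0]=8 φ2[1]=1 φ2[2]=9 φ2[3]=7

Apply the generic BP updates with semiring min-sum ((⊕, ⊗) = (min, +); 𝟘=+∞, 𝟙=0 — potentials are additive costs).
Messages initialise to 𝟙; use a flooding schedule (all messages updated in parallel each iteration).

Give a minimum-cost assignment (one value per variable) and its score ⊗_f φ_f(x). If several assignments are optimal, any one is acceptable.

assignment: (N=2, Q=3, E=1); score = 1

init: all messages = 𝟙 over 4 values
r1 m[φ0→N] = [3, 3, 0, 0]
r1 m[φ0→E] = [0, 0, 1, 2]
r1 m[φ1→N] = [0, 0, 0, 5]
r1 m[φ1→Q] = [0, 0, 2, 0]
r1 m[φ2→E] = [8, 1, 9, 7]
r1 m[N→φ0] = [0, 0, 0, 0]
r1 m[N→φ1] = [0, 0, 0, 0]
r1 m[Q→φ1] = [0, 0, 0, 0]
r1 m[E→φ0] = [0, 0, 0, 0]
r1 m[E→φ2] = [0, 0, 0, 0]
r2 m[φ0→N] = [3, 3, 0, 0]
r2 m[φ0→E] = [0, 0, 1, 2]
r2 m[φ1→N] = [0, 0, 0, 5]
r2 m[φ1→Q] = [0, 0, 2, 0]
r2 m[φ2→E] = [8, 1, 9, 7]
r2 m[N→φ0] = [0, 0, 0, 5]
r2 m[N→φ1] = [3, 3, 0, 0]
r2 m[Q→φ1] = [0, 0, 0, 0]
r2 m[E→φ0] = [8, 1, 9, 7]
r2 m[E→φ2] = [0, 0, 1, 2]
r3 m[φ0→N] = [5, 5, 1, 1]
r3 m[φ0→E] = [4, 0, 3, 2]
r3 m[φ1→N] = [0, 0, 0, 5]
r3 m[φ1→Q] = [3, 3, 2, 0]
r3 m[φ2→E] = [8, 1, 9, 7]
r3 m[N→φ0] = [0, 0, 0, 5]
r3 m[N→φ1] = [3, 3, 0, 0]
r3 m[Q→φ1] = [0, 0, 0, 0]
r3 m[E→φ0] = [8, 1, 9, 7]
r3 m[E→φ2] = [0, 0, 1, 2]
r4 m[φ0→N] = [5, 5, 1, 1]
r4 m[φ0→E] = [4, 0, 3, 2]
r4 m[φ1→N] = [0, 0, 0, 5]
r4 m[φ1→Q] = [3, 3, 2, 0]
r4 m[φ2→E] = [8, 1, 9, 7]
r4 m[N→φ0] = [0, 0, 0, 5]
r4 m[N→φ1] = [5, 5, 1, 1]
r4 m[Q→φ1] = [0, 0, 0, 0]
r4 m[E→φ0] = [8, 1, 9, 7]
r4 m[E→φ2] = [4, 0, 3, 2]
r5 m[φ0→N] = [5, 5, 1, 1]
r5 m[φ0→E] = [4, 0, 3, 2]
r5 m[φ1→N] = [0, 0, 0, 5]
r5 m[φ1→Q] = [5, 4, 3, 1]
r5 m[φ2→E] = [8, 1, 9, 7]
r5 m[N→φ0] = [0, 0, 0, 5]
r5 m[N→φ1] = [5, 5, 1, 1]
r5 m[Q→φ1] = [0, 0, 0, 0]
r5 m[E→φ0] = [8, 1, 9, 7]
r5 m[E→φ2] = [4, 0, 3, 2]
r6 m[φ0→N] = [5, 5, 1, 1]
r6 m[φ0→E] = [4, 0, 3, 2]
r6 m[φ1→N] = [0, 0, 0, 5]
r6 m[φ1→Q] = [5, 4, 3, 1]
r6 m[φ2→E] = [8, 1, 9, 7]
r6 m[N→φ0] = [0, 0, 0, 5]
r6 m[N→φ1] = [5, 5, 1, 1]
r6 m[Q→φ1] = [0, 0, 0, 0]
r6 m[E→φ0] = [8, 1, 9, 7]
r6 m[E→φ2] = [4, 0, 3, 2]
fixed point reached at round 6
traceback from N: (N=2, Q=3, E=1), score=1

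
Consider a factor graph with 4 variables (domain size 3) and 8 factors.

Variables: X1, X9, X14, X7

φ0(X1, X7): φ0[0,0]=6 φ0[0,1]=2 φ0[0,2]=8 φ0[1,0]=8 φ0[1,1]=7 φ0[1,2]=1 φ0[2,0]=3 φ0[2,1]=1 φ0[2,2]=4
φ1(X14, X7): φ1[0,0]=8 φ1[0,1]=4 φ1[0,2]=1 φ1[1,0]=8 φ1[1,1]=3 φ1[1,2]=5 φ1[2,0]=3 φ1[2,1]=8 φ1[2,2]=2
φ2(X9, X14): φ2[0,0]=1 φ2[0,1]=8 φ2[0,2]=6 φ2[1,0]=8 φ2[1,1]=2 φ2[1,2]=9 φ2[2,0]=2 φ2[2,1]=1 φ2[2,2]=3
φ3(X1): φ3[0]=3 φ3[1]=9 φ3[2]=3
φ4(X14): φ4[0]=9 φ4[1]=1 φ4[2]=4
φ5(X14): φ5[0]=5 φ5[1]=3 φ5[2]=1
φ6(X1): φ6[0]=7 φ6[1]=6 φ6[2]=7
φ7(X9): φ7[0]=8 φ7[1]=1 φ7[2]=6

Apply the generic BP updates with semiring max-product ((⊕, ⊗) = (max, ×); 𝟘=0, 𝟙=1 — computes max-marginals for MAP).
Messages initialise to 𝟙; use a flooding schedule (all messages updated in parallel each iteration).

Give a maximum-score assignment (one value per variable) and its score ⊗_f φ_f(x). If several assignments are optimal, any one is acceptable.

assignment: (X1=1, X9=2, X14=0, X7=0); score = 1866240

init: all messages = 𝟙 over 3 values
r1 m[φ0→X1] = [8, 8, 4]
r1 m[φ0→X7] = [8, 7, 8]
r1 m[φ1→X14] = [8, 8, 8]
r1 m[φ1→X7] = [8, 8, 5]
r1 m[φ2→X9] = [8, 9, 3]
r1 m[φ2→X14] = [8, 8, 9]
r1 m[φ3→X1] = [3, 9, 3]
r1 m[φ4→X14] = [9, 1, 4]
r1 m[φ5→X14] = [5, 3, 1]
r1 m[φ6→X1] = [7, 6, 7]
r1 m[φ7→X9] = [8, 1, 6]
r1 m[X1→φ0] = [1, 1, 1]
r1 m[X1→φ3] = [1, 1, 1]
r1 m[X1→φ6] = [1, 1, 1]
r1 m[X9→φ2] = [1, 1, 1]
r1 m[X9→φ7] = [1, 1, 1]
r1 m[X14→φ1] = [1, 1, 1]
r1 m[X14→φ2] = [1, 1, 1]
r1 m[X14→φ4] = [1, 1, 1]
r1 m[X14→φ5] = [1, 1, 1]
r1 m[X7→φ0] = [1, 1, 1]
r1 m[X7→φ1] = [1, 1, 1]
r2 m[φ0→X1] = [8, 8, 4]
r2 m[φ0→X7] = [8, 7, 8]
r2 m[φ1→X14] = [8, 8, 8]
r2 m[φ1→X7] = [8, 8, 5]
r2 m[φ2→X9] = [8, 9, 3]
r2 m[φ2→X14] = [8, 8, 9]
r2 m[φ3→X1] = [3, 9, 3]
r2 m[φ4→X14] = [9, 1, 4]
r2 m[φ5→X14] = [5, 3, 1]
r2 m[φ6→X1] = [7, 6, 7]
r2 m[φ7→X9] = [8, 1, 6]
r2 m[X1→φ0] = [21, 54, 21]
r2 m[X1→φ3] = [56, 48, 28]
r2 m[X1→φ6] = [24, 72, 12]
r2 m[X9→φ2] = [8, 1, 6]
r2 m[X9→φ7] = [8, 9, 3]
r2 m[X14→φ1] = [360, 24, 36]
r2 m[X14→φ2] = [360, 24, 32]
r2 m[X14→φ4] = [320, 192, 72]
r2 m[X14→φ5] = [576, 64, 288]
r2 m[X7→φ0] = [8, 8, 5]
r2 m[X7→φ1] = [8, 7, 8]
r3 m[φ0→X1] = [48, 64, 24]
r3 m[φ0→X7] = [432, 378, 168]
r3 m[φ1→X14] = [64, 64, 56]
r3 m[φ1→X7] = [2880, 1440, 360]
r3 m[φ2→X9] = [360, 2880, 720]
r3 m[φ2→X14] = [12, 64, 48]
r3 m[φ3→X1] = [3, 9, 3]
r3 m[φ4→X14] = [9, 1, 4]
r3 m[φ5→X14] = [5, 3, 1]
r3 m[φ6→X1] = [7, 6, 7]
r3 m[φ7→X9] = [8, 1, 6]
r3 m[X1→φ0] = [21, 54, 21]
r3 m[X1→φ3] = [56, 48, 28]
r3 m[X1→φ6] = [24, 72, 12]
r3 m[X9→φ2] = [8, 1, 6]
r3 m[X9→φ7] = [8, 9, 3]
r3 m[X14→φ1] = [360, 24, 36]
r3 m[X14→φ2] = [360, 24, 32]
r3 m[X14→φ4] = [320, 192, 72]
r3 m[X14→φ5] = [576, 64, 288]
r3 m[X7→φ0] = [8, 8, 5]
r3 m[X7→φ1] = [8, 7, 8]
r4 m[φ0→X1] = [48, 64, 24]
r4 m[φ0→X7] = [432, 378, 168]
r4 m[φ1→X14] = [64, 64, 56]
r4 m[φ1→X7] = [2880, 1440, 360]
r4 m[φ2→X9] = [360, 2880, 720]
r4 m[φ2→X14] = [12, 64, 48]
r4 m[φ3→X1] = [3, 9, 3]
r4 m[φ4→X14] = [9, 1, 4]
r4 m[φ5→X14] = [5, 3, 1]
r4 m[φ6→X1] = [7, 6, 7]
r4 m[φ7→X9] = [8, 1, 6]
r4 m[X1→φ0] = [21, 54, 21]
r4 m[X1→φ3] = [336, 384, 168]
r4 m[X1→φ6] = [144, 576, 72]
r4 m[X9→φ2] = [8, 1, 6]
r4 m[X9→φ7] = [360, 2880, 720]
r4 m[X14→φ1] = [540, 192, 192]
r4 m[X14→φ2] = [2880, 192, 224]
r4 m[X14→φ4] = [3840, 12288, 2688]
r4 m[X14→φ5] = [6912, 4096, 10752]
r4 m[X7→φ0] = [2880, 1440, 360]
r4 m[X7→φ1] = [432, 378, 168]
r5 m[φ0→X1] = [17280, 23040, 8640]
r5 m[φ0→X7] = [432, 378, 168]
r5 m[φ1→X14] = [3456, 3456, 3024]
r5 m[φ1→X7] = [4320, 2160, 960]
r5 m[φ2→X9] = [2880, 23040, 5760]
r5 m[φ2→X14] = [12, 64, 48]
r5 m[φ3→X1] = [3, 9, 3]
r5 m[φ4→X14] = [9, 1, 4]
r5 m[φ5→X14] = [5, 3, 1]
r5 m[φ6→X1] = [7, 6, 7]
r5 m[φ7→X9] = [8, 1, 6]
r5 m[X1→φ0] = [21, 54, 21]
r5 m[X1→φ3] = [336, 384, 168]
r5 m[X1→φ6] = [144, 576, 72]
r5 m[X9→φ2] = [8, 1, 6]
r5 m[X9→φ7] = [360, 2880, 720]
r5 m[X14→φ1] = [540, 192, 192]
r5 m[X14→φ2] = [2880, 192, 224]
r5 m[X14→φ4] = [3840, 12288, 2688]
r5 m[X14→φ5] = [6912, 4096, 10752]
r5 m[X7→φ0] = [2880, 1440, 360]
r5 m[X7→φ1] = [432, 378, 168]
r6 m[φ0→X1] = [17280, 23040, 8640]
r6 m[φ0→X7] = [432, 378, 168]
r6 m[φ1→X14] = [3456, 3456, 3024]
r6 m[φ1→X7] = [4320, 2160, 960]
r6 m[φ2→X9] = [2880, 23040, 5760]
r6 m[φ2→X14] = [12, 64, 48]
r6 m[φ3→X1] = [3, 9, 3]
r6 m[φ4→X14] = [9, 1, 4]
r6 m[φ5→X14] = [5, 3, 1]
r6 m[φ6→X1] = [7, 6, 7]
r6 m[φ7→X9] = [8, 1, 6]
r6 m[X1→φ0] = [21, 54, 21]
r6 m[X1→φ3] = [120960, 138240, 60480]
r6 m[X1→φ6] = [51840, 207360, 25920]
r6 m[X9→φ2] = [8, 1, 6]
r6 m[X9→φ7] = [2880, 23040, 5760]
r6 m[X14→φ1] = [540, 192, 192]
r6 m[X14→φ2] = [155520, 10368, 12096]
r6 m[X14→φ4] = [207360, 663552, 145152]
r6 m[X14→φ5] = [373248, 221184, 580608]
r6 m[X7→φ0] = [4320, 2160, 960]
r6 m[X7→φ1] = [432, 378, 168]
r7 m[φ0→X1] = [25920, 34560, 12960]
r7 m[φ0→X7] = [432, 378, 168]
r7 m[φ1→X14] = [3456, 3456, 3024]
r7 m[φ1→X7] = [4320, 2160, 960]
r7 m[φ2→X9] = [155520, 1244160, 311040]
r7 m[φ2→X14] = [12, 64, 48]
r7 m[φ3→X1] = [3, 9, 3]
r7 m[φ4→X14] = [9, 1, 4]
r7 m[φ5→X14] = [5, 3, 1]
r7 m[φ6→X1] = [7, 6, 7]
r7 m[φ7→X9] = [8, 1, 6]
r7 m[X1→φ0] = [21, 54, 21]
r7 m[X1→φ3] = [120960, 138240, 60480]
r7 m[X1→φ6] = [51840, 207360, 25920]
r7 m[X9→φ2] = [8, 1, 6]
r7 m[X9→φ7] = [2880, 23040, 5760]
r7 m[X14→φ1] = [540, 192, 192]
r7 m[X14→φ2] = [155520, 10368, 12096]
r7 m[X14→φ4] = [207360, 663552, 145152]
r7 m[X14→φ5] = [373248, 221184, 580608]
r7 m[X7→φ0] = [4320, 2160, 960]
r7 m[X7→φ1] = [432, 378, 168]
r8 m[φ0→X1] = [25920, 34560, 12960]
r8 m[φ0→X7] = [432, 378, 168]
r8 m[φ1→X14] = [3456, 3456, 3024]
r8 m[φ1→X7] = [4320, 2160, 960]
r8 m[φ2→X9] = [155520, 1244160, 311040]
r8 m[φ2→X14] = [12, 64, 48]
r8 m[φ3→X1] = [3, 9, 3]
r8 m[φ4→X14] = [9, 1, 4]
r8 m[φ5→X14] = [5, 3, 1]
r8 m[φ6→X1] = [7, 6, 7]
r8 m[φ7→X9] = [8, 1, 6]
r8 m[X1→φ0] = [21, 54, 21]
r8 m[X1→φ3] = [181440, 207360, 90720]
r8 m[X1→φ6] = [77760, 311040, 38880]
r8 m[X9→φ2] = [8, 1, 6]
r8 m[X9→φ7] = [155520, 1244160, 311040]
r8 m[X14→φ1] = [540, 192, 192]
r8 m[X14→φ2] = [155520, 10368, 12096]
r8 m[X14→φ4] = [207360, 663552, 145152]
r8 m[X14→φ5] = [373248, 221184, 580608]
r8 m[X7→φ0] = [4320, 2160, 960]
r8 m[X7→φ1] = [432, 378, 168]
r9 m[φ0→X1] = [25920, 34560, 12960]
r9 m[φ0→X7] = [432, 378, 168]
r9 m[φ1→X14] = [3456, 3456, 3024]
r9 m[φ1→X7] = [4320, 2160, 960]
r9 m[φ2→X9] = [155520, 1244160, 311040]
r9 m[φ2→X14] = [12, 64, 48]
r9 m[φ3→X1] = [3, 9, 3]
r9 m[φ4→X14] = [9, 1, 4]
r9 m[φ5→X14] = [5, 3, 1]
r9 m[φ6→X1] = [7, 6, 7]
r9 m[φ7→X9] = [8, 1, 6]
r9 m[X1→φ0] = [21, 54, 21]
r9 m[X1→φ3] = [181440, 207360, 90720]
r9 m[X1→φ6] = [77760, 311040, 38880]
r9 m[X9→φ2] = [8, 1, 6]
r9 m[X9→φ7] = [155520, 1244160, 311040]
r9 m[X14→φ1] = [540, 192, 192]
r9 m[X14→φ2] = [155520, 10368, 12096]
r9 m[X14→φ4] = [207360, 663552, 145152]
r9 m[X14→φ5] = [373248, 221184, 580608]
r9 m[X7→φ0] = [4320, 2160, 960]
r9 m[X7→φ1] = [432, 378, 168]
fixed point reached at round 9
traceback from X1: (X1=1, X9=2, X14=0, X7=0), score=1866240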